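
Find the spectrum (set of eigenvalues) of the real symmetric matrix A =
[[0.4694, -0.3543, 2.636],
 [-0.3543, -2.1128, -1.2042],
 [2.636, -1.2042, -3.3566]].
sigma(A) ≈ {-5, -2, 2}

A is real symmetric, so its spectrum consists of real eigenvalues. Expanding the characteristic polynomial of the displayed matrix gives
  det(λ I - A) = p(λ) = λ^3 + (5)λ^2 + (-4)λ + (-20).
Solving p(λ) = 0 yields eigenvalues ≈ -5, -2, 2. (A is shown rounded to 4 decimals, so these recover the underlying integer eigenvalues to within that precision.)
Verification: the trace of A = -5 equals the sum of eigenvalues -5, and det(A) ≈ 19.9996 matches the eigenvalue product 20.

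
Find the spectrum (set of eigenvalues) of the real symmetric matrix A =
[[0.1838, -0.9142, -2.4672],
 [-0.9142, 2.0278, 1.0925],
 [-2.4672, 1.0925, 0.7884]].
sigma(A) ≈ {-2, 1, 4}

A is real symmetric, so its spectrum consists of real eigenvalues. Expanding the characteristic polynomial of the displayed matrix gives
  det(λ I - A) = p(λ) = λ^3 + (-3)λ^2 + (-6)λ + (8).
Solving p(λ) = 0 yields eigenvalues ≈ -2, 1, 4. (A is shown rounded to 4 decimals, so these recover the underlying integer eigenvalues to within that precision.)
Verification: the trace of A = 3 equals the sum of eigenvalues 3, and det(A) ≈ -7.9995 matches the eigenvalue product -8.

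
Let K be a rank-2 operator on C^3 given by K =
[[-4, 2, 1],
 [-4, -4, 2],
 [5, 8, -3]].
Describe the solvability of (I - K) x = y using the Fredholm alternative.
(I - K) is invertible (det(I - K) = 39 ≠ 0), so for every y in C^3 the equation (I - K) x = y has a unique solution.

K has rank 2 and factors as K = U V^T = u1 v1^T + u2 v2^T with u1 = (2, 0, 1), v1 = (-1, 2, 0), u2 = (-1, -2, 3), v2 = (2, 2, -1) (multiplying out reproduces the displayed K). The nonzero eigenvalues of U V^T coincide with those of the 2 x 2 matrix G = V^T U = [[v1·u1, v1·u2], [v2·u1, v2·u2]] = [[-2, -3], [3, -9]], and by the Sylvester determinant identity det(I_3 - U V^T) = det(I_2 - V^T U) = det([[3, 3], [-3, 10]]) = (3)(10) - (3)(-3) = 39. (Direct check: I - K =
[[5, -2, -1],
 [4, 5, -2],
 [-5, -8, 4]]
has determinant 39.) The finite-dimensional Fredholm alternative says: either (I - K) is invertible, or ker(I - K) ≠ {0} and then range(I - K) = ker((I - K)^*)^⊥, with dim ker(I - K) = dim ker((I - K)^*). Since det(I - K) ≠ 0, 1 is not an eigenvalue of K and ker(I - K) = {0}, so we are in the first case: for every y there is a unique x = (I - K)^(-1) y. (Explicitly, by the Woodbury identity, (I - U V^T)^(-1) = I + U (I_2 - G)^(-1) V^T.)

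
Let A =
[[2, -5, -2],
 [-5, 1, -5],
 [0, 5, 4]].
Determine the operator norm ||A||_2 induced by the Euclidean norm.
||A||_2 ≈ 8.5682 (= sqrt(largest eigenvalue of A^T A))

||A||_2 = sigma_max(A) = sqrt(lambda_max(A^T A)). Form the symmetric matrix M = A^T A =
[[29, -15, 21],
 [-15, 51, 25],
 [21, 25, 45]].
Its characteristic polynomial (trace, sum of principal 2x2 minors, determinant of M give the coefficients) is
  p(λ) = det(λ I - M) = λ^3 - 125λ^2 + 3788λ - 64.
No integer candidate from the rational root theorem (±divisors of 64) is a root, so the roots are irrational. The cubic discriminant is Δ = 6832411920 > 0, so there are three distinct real roots. p(0) = -64 and p(1) = 3600 have opposite signs, so a root lies in (0, 1); Newton's method refines it to λ ≈ 0.0169. p(51) = 650 and p(52) = -480 have opposite signs, so a root lies in (51, 52); Newton's method refines it to λ ≈ 51.5688. p(73) = -648 and p(74) = 972 have opposite signs, so a root lies in (73, 74); Newton's method refines it to λ ≈ 73.4143. Check (Vieta): the three roots sum to 125, matching tr M = 125.
So the eigenvalues of A^T A are ≈ 0.0169, 51.5688, 73.4143 (all ≥ 0, as they must be for A^T A). The largest is λ_max ≈ 73.4143, hence ||A||_2 = sqrt(λ_max) ≈ 8.5682.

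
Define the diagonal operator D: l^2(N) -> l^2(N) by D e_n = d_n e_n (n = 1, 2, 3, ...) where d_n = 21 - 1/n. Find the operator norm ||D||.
||D|| = 21

For a diagonal operator on l^2 with entries d_n, ||D|| = sup_n |d_n|. Here d_1 = 20, d_2 = 41/2, ..., and d_n = 21 - 1/n increases monotonically toward 21. All terms lie in [20, 21), so |d_n| = d_n and the supremum is the limit 21, which is not attained by any individual d_n. Hence ||D|| = 21.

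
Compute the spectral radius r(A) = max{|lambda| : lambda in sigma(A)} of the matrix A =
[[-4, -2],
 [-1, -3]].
r(A) = 5

The eigenvalues of A are the roots of its characteristic polynomial. With M = A (coefficients from the trace and determinant):
  p(λ) = det(λ I - M) = λ^2 + 7λ + 10.
For λ^2 + 7λ + 10 the discriminant is 9. It is a perfect square (3^2), so the roots are rational: λ = (-7 ± 3)/2 = -2, -5.
Thus the eigenvalues (to 4 decimals) are -2 (modulus 2); -5 (modulus 5). The spectral radius is the largest modulus: r(A) = 5. (Cross-check: r(A) ≤ ||A||_2 ≈ 5.1167; equality holds whenever A is normal, though it can also hold for some non-normal A.)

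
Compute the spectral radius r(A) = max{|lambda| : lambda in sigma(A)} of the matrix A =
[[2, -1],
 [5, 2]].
r(A) = 3

The eigenvalues of A are the roots of its characteristic polynomial. With M = A (coefficients from the trace and determinant):
  p(λ) = det(λ I - M) = λ^2 - 4λ + 9.
For λ^2 - 4λ + 9 the discriminant is -20. It is negative, so the roots are the complex-conjugate pair λ = 2 ± (sqrt(20)/2) i ≈ 2 ± 2.2361i. For a conjugate pair the product of the roots equals the constant term, so |λ|^2 = 9 and |λ| = sqrt(9) = 3.
Thus the eigenvalues (to 4 decimals) are 2 ± 2.2361i (modulus 3). The spectral radius is the largest modulus: r(A) = 3. (Cross-check: r(A) ≤ ||A||_2 ≈ 5.6056; equality holds whenever A is normal, though it can also hold for some non-normal A.)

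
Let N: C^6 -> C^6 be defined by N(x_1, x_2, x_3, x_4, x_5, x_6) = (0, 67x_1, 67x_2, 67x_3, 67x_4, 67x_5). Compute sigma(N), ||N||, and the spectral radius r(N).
sigma(N) = {0}; ||N|| = 67; r(N) = 0. (N is nilpotent with N^6 = 0.)

On C^6, N is a strictly lower-triangular matrix with 67 on the subdiagonal and zeros elsewhere, so its characteristic polynomial is lambda^6 and every eigenvalue is 0: sigma(N) = {0}. For the operator norm, N e_i = 67e_{i+1} for i = 1, ..., 5 and N e_6 = 0, so the singular values of N are 67 (with multiplicity 5) and 0; hence ||N|| = 67. The spectral radius r(N) = max|lambda| = 0. Note ||N|| > r(N) — characteristic of non-normal nilpotent operators. Indeed N^6 = 0.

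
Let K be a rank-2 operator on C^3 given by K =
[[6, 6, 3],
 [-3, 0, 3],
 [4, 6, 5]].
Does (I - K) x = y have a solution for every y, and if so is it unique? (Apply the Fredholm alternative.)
(I - K) is invertible (det(I - K) = 8 ≠ 0), so for every y in C^3 the equation (I - K) x = y has a unique solution.

K has rank 2 and factors as K = U V^T = u1 v1^T + u2 v2^T with u1 = (3, -3, 1), v1 = (1, 0, -1), u2 = (-3, 0, -3), v2 = (-1, -2, -2) (multiplying out reproduces the displayed K). The nonzero eigenvalues of U V^T coincide with those of the 2 x 2 matrix G = V^T U = [[v1·u1, v1·u2], [v2·u1, v2·u2]] = [[2, 0], [1, 9]], and by the Sylvester determinant identity det(I_3 - U V^T) = det(I_2 - V^T U) = det([[-1, 0], [-1, -8]]) = (-1)(-8) - (0)(-1) = 8. (Direct check: I - K =
[[-5, -6, -3],
 [3, 1, -3],
 [-4, -6, -4]]
has determinant 8.) The finite-dimensional Fredholm alternative says: either (I - K) is invertible, or ker(I - K) ≠ {0} and then range(I - K) = ker((I - K)^*)^⊥, with dim ker(I - K) = dim ker((I - K)^*). Since det(I - K) ≠ 0, 1 is not an eigenvalue of K and ker(I - K) = {0}, so we are in the first case: for every y there is a unique x = (I - K)^(-1) y. (Explicitly, by the Woodbury identity, (I - U V^T)^(-1) = I + U (I_2 - G)^(-1) V^T.)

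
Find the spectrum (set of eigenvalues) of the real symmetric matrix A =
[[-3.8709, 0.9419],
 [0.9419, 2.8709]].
sigma(A) ≈ {-4, 3}

A is real symmetric, so its spectrum consists of real eigenvalues. Expanding the characteristic polynomial of the displayed matrix gives
  det(λ I - A) = p(λ) = λ^2 + (1)λ + (-12).
Solving p(λ) = 0 yields eigenvalues ≈ -4, 3. (A is shown rounded to 4 decimals, so these recover the underlying integer eigenvalues to within that precision.)
Verification: the trace of A = -1 equals the sum of eigenvalues -1, and det(A) ≈ -12.0001 matches the eigenvalue product -12.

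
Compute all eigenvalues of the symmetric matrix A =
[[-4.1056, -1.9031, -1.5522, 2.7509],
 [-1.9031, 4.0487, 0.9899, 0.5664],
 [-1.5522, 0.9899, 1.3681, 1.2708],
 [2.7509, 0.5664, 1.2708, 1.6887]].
sigma(A) ≈ {-6, 1, 3, 5}

A is real symmetric, so its spectrum consists of real eigenvalues. Expanding the characteristic polynomial of the displayed matrix gives
  det(λ I - A) = p(λ) = λ^4 + (-3)λ^3 + (-31)λ^2 + (123)λ + (-90.0016).
Solving p(λ) = 0 yields eigenvalues ≈ -6, 1, 3, 5. (A is shown rounded to 4 decimals, so these recover the underlying integer eigenvalues to within that precision.)
Verification: the trace of A = 3 equals the sum of eigenvalues 3, and det(A) ≈ -90.0016 matches the eigenvalue product -90.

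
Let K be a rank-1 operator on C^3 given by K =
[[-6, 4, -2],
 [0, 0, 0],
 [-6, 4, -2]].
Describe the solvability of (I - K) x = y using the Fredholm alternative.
(I - K) is invertible (det(I - K) = 9 ≠ 0), so for every y in C^3 the equation (I - K) x = y has a unique solution.

K has rank 1, so it is an outer product K = u v^T: every row of K is a multiple of one row vector. Reading off the entries, u = (-2, 0, -2) and v = (3, -2, 1) (row i of K equals u_i·v^T). A rank-one matrix u v^T satisfies K u = u (v·u) and kills the (2)-dimensional subspace v^⊥, so its characteristic polynomial is lambda^2 (lambda - v·u) with v·u = tr K = -8. Hence the eigenvalues of I - K are 1 (multiplicity 2) and 1 - (-8) = 9, so det(I - K) = 9. (Direct check: I - K =
[[7, -4, 2],
 [0, 1, 0],
 [6, -4, 3]]
has determinant 9.) The finite-dimensional Fredholm alternative says: either (I - K) is invertible, or ker(I - K) ≠ {0} and then range(I - K) = ker((I - K)^*)^⊥, with dim ker(I - K) = dim ker((I - K)^*). Since det(I - K) ≠ 0, 1 is not an eigenvalue of K and ker(I - K) = {0}, so we are in the first case: for every y there is a unique x = (I - K)^(-1) y. Explicitly, by the Sherman–Morrison formula, (I - u v^T)^(-1) = I + u v^T/(1 - v·u), i.e. (I - K)^(-1) = I + K/(9).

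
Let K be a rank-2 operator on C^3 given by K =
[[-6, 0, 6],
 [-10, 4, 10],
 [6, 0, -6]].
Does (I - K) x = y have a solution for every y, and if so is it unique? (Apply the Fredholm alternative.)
(I - K) is invertible (det(I - K) = -39 ≠ 0), so for every y in C^3 the equation (I - K) x = y has a unique solution.

K has rank 2 and factors as K = U V^T = u1 v1^T + u2 v2^T with u1 = (0, -2, 0), v1 = (2, -2, -2), u2 = (2, 2, -2), v2 = (-3, 0, 3) (multiplying out reproduces the displayed K). The nonzero eigenvalues of U V^T coincide with those of the 2 x 2 matrix G = V^T U = [[v1·u1, v1·u2], [v2·u1, v2·u2]] = [[4, 4], [0, -12]], and by the Sylvester determinant identity det(I_3 - U V^T) = det(I_2 - V^T U) = det([[-3, -4], [0, 13]]) = (-3)(13) - (-4)(0) = -39. (Direct check: I - K =
[[7, 0, -6],
 [10, -3, -10],
 [-6, 0, 7]]
has determinant -39.) The finite-dimensional Fredholm alternative says: either (I - K) is invertible, or ker(I - K) ≠ {0} and then range(I - K) = ker((I - K)^*)^⊥, with dim ker(I - K) = dim ker((I - K)^*). Since det(I - K) ≠ 0, 1 is not an eigenvalue of K and ker(I - K) = {0}, so we are in the first case: for every y there is a unique x = (I - K)^(-1) y. (Explicitly, by the Woodbury identity, (I - U V^T)^(-1) = I + U (I_2 - G)^(-1) V^T.)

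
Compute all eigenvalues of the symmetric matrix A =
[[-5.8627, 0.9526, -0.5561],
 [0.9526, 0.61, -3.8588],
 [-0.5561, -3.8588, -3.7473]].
sigma(A) ≈ {-6, 3} (-6 with multiplicity 2)

A is real symmetric, so its spectrum consists of real eigenvalues. Expanding the characteristic polynomial of the displayed matrix gives
  det(λ I - A) = p(λ) = λ^3 + (9)λ^2 + (0)λ + (-108).
Solving p(λ) = 0 yields eigenvalues ≈ -6, -6, 3. (A is shown rounded to 4 decimals, so these recover the underlying integer eigenvalues to within that precision.)
Verification: the trace of A = -9 equals the sum of eigenvalues -9, and det(A) ≈ 107.9990 matches the eigenvalue product 108.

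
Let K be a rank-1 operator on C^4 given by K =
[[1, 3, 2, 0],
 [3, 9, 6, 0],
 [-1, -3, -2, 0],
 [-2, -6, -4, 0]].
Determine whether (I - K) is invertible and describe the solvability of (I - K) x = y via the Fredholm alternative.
(I - K) is invertible (det(I - K) = -7 ≠ 0), so for every y in C^4 the equation (I - K) x = y has a unique solution.

K has rank 1, so it is an outer product K = u v^T: every row of K is a multiple of one row vector. Reading off the entries, u = (-1, -3, 1, 2) and v = (-1, -3, -2, 0) (row i of K equals u_i·v^T). A rank-one matrix u v^T satisfies K u = u (v·u) and kills the (3)-dimensional subspace v^⊥, so its characteristic polynomial is lambda^3 (lambda - v·u) with v·u = tr K = 8. Hence the eigenvalues of I - K are 1 (multiplicity 3) and 1 - (8) = -7, so det(I - K) = -7. (Direct check: I - K =
[[0, -3, -2, 0],
 [-3, -8, -6, 0],
 [1, 3, 3, 0],
 [2, 6, 4, 1]]
has determinant -7.) The finite-dimensional Fredholm alternative says: either (I - K) is invertible, or ker(I - K) ≠ {0} and then range(I - K) = ker((I - K)^*)^⊥, with dim ker(I - K) = dim ker((I - K)^*). Since det(I - K) ≠ 0, 1 is not an eigenvalue of K and ker(I - K) = {0}, so we are in the first case: for every y there is a unique x = (I - K)^(-1) y. Explicitly, by the Sherman–Morrison formula, (I - u v^T)^(-1) = I + u v^T/(1 - v·u), i.e. (I - K)^(-1) = I + K/(-7).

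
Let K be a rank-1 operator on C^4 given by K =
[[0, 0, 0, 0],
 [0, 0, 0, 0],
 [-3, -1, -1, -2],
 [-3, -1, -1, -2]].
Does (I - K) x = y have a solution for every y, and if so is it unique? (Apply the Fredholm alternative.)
(I - K) is invertible (det(I - K) = 4 ≠ 0), so for every y in C^4 the equation (I - K) x = y has a unique solution.

K has rank 1, so it is an outer product K = u v^T: every row of K is a multiple of one row vector. Reading off the entries, u = (0, 0, -1, -1) and v = (3, 1, 1, 2) (row i of K equals u_i·v^T). A rank-one matrix u v^T satisfies K u = u (v·u) and kills the (3)-dimensional subspace v^⊥, so its characteristic polynomial is lambda^3 (lambda - v·u) with v·u = tr K = -3. Hence the eigenvalues of I - K are 1 (multiplicity 3) and 1 - (-3) = 4, so det(I - K) = 4. (Direct check: I - K =
[[1, 0, 0, 0],
 [0, 1, 0, 0],
 [3, 1, 2, 2],
 [3, 1, 1, 3]]
has determinant 4.) The finite-dimensional Fredholm alternative says: either (I - K) is invertible, or ker(I - K) ≠ {0} and then range(I - K) = ker((I - K)^*)^⊥, with dim ker(I - K) = dim ker((I - K)^*). Since det(I - K) ≠ 0, 1 is not an eigenvalue of K and ker(I - K) = {0}, so we are in the first case: for every y there is a unique x = (I - K)^(-1) y. Explicitly, by the Sherman–Morrison formula, (I - u v^T)^(-1) = I + u v^T/(1 - v·u), i.e. (I - K)^(-1) = I + K/(4).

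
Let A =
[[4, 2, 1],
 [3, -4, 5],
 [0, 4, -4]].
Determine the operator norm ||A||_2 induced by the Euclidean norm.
||A||_2 ≈ 8.8593 (= sqrt(largest eigenvalue of A^T A))

||A||_2 = sigma_max(A) = sqrt(lambda_max(A^T A)). Form the symmetric matrix M = A^T A =
[[25, -4, 19],
 [-4, 36, -34],
 [19, -34, 42]].
Its characteristic polynomial (trace, sum of principal 2x2 minors, determinant of M give the coefficients) is
  p(λ) = det(λ I - M) = λ^3 - 103λ^2 + 1929λ - 400.
No integer candidate from the rational root theorem (±divisors of 400) is a root, so the roots are irrational. The cubic discriminant is Δ = 10442834813 > 0, so there are three distinct real roots. p(0) = -400 and p(1) = 1427 have opposite signs, so a root lies in (0, 1); Newton's method refines it to λ ≈ 0.2097. p(24) = 392 and p(25) = -925 have opposite signs, so a root lies in (24, 25); Newton's method refines it to λ ≈ 24.3024. p(78) = -2038 and p(79) = 2207 have opposite signs, so a root lies in (78, 79); Newton's method refines it to λ ≈ 78.4879. Check (Vieta): the three roots sum to 103, matching tr M = 103.
So the eigenvalues of A^T A are ≈ 0.2097, 24.3024, 78.4879 (all ≥ 0, as they must be for A^T A). The largest is λ_max ≈ 78.4879, hence ||A||_2 = sqrt(λ_max) ≈ 8.8593.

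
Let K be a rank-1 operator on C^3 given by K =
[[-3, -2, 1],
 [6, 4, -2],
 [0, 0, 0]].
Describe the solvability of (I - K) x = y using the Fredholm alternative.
(I - K) is singular (det(I - K) = 0, i.e. 1 ∈ sigma(K)). (I - K) x = y is solvable iff y ⊥ ker((I - K)^*) = span{(-3, -2, 1)}, i.e. iff -3y_1 - 2y_2 + y_3 = 0. When solvable, the solutions are x = y + c·(1, -2, 0), c arbitrary (ker(I - K) = span{(1, -2, 0)}, dimension 1).

K has rank 1, so it is an outer product K = u v^T: every row of K is a multiple of one row vector. Reading off the entries, u = (1, -2, 0) and v = (-3, -2, 1) (row i of K equals u_i·v^T). A rank-one matrix u v^T satisfies K u = u (v·u) and kills the (2)-dimensional subspace v^⊥, so its characteristic polynomial is lambda^2 (lambda - v·u) with v·u = tr K = 1. Hence the eigenvalues of I - K are 1 (multiplicity 2) and 1 - (1) = 0, so det(I - K) = 0. (Direct check: I - K =
[[4, 2, -1],
 [-6, -3, 2],
 [0, 0, 1]]
has determinant 0.) So 1 is an eigenvalue of K and (I - K) is not invertible. The finite-dimensional Fredholm alternative says: either (I - K) is invertible, or ker(I - K) ≠ {0} and then range(I - K) = ker((I - K)^*)^⊥, with dim ker(I - K) = dim ker((I - K)^*). We are in the second case, so we need both kernels. Kernel of I - K: (I - K) u = u - u (v·u) = u - u = 0, so ker(I - K) = span{u} = span{(1, -2, 0)} (it is exactly 1-dimensional because rank(I - K) = 2). Kernel of the adjoint: K is real, so (I - K)^* = I - K^T = I - v u^T, and (I - v u^T) v = v - v (u·v) = 0; hence ker((I - K)^*) = span{v} = span{(-3, -2, 1)}. Therefore (I - K) x = y is solvable iff <y, v> = 0, i.e. iff -3y_1 - 2y_2 + y_3 = 0. When this holds, K y = u (v·y) = 0, so (I - K) y = y and x = y is a particular solution; the full solution set is the line x = y + c·u = y + c·(1, -2, 0), c ∈ C.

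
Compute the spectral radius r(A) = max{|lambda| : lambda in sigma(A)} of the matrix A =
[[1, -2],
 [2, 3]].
r(A) = sqrt(7) ≈ 2.6458

The eigenvalues of A are the roots of its characteristic polynomial. With M = A (coefficients from the trace and determinant):
  p(λ) = det(λ I - M) = λ^2 - 4λ + 7.
For λ^2 - 4λ + 7 the discriminant is -12. It is negative, so the roots are the complex-conjugate pair λ = 2 ± (sqrt(12)/2) i ≈ 2 ± 1.7321i. For a conjugate pair the product of the roots equals the constant term, so |λ|^2 = 7 and |λ| = sqrt(7) ≈ 2.6458.
Thus the eigenvalues (to 4 decimals) are 2 ± 1.7321i (modulus 2.6458). The spectral radius is the largest modulus: r(A) = sqrt(7) ≈ 2.6458. (Cross-check: r(A) ≤ ||A||_2 ≈ 3.8284; equality holds whenever A is normal, though it can also hold for some non-normal A.)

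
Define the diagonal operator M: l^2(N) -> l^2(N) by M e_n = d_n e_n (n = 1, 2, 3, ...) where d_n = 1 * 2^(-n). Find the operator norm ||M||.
||M|| = 1/2 (attained at n = 1)

For M diagonal, ||M|| = sup_n |d_n|. The sequence d_n = 1 * 2^(-n) is positive and strictly decreasing (ratio 2^(-1) < 1), so the supremum is d_1 = 1/2. Hence ||M|| = 1/2.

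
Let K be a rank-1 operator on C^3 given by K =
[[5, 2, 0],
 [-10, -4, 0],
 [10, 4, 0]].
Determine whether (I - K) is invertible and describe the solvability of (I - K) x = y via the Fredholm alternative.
(I - K) is singular (det(I - K) = 0, i.e. 1 ∈ sigma(K)). (I - K) x = y is solvable iff y ⊥ ker((I - K)^*) = span{(5, 2, 0)}, i.e. iff 5y_1 + 2y_2 = 0. When solvable, the solutions are x = y + c·(1, -2, 2), c arbitrary (ker(I - K) = span{(1, -2, 2)}, dimension 1).

K has rank 1, so it is an outer product K = u v^T: every row of K is a multiple of one row vector. Reading off the entries, u = (1, -2, 2) and v = (5, 2, 0) (row i of K equals u_i·v^T). A rank-one matrix u v^T satisfies K u = u (v·u) and kills the (2)-dimensional subspace v^⊥, so its characteristic polynomial is lambda^2 (lambda - v·u) with v·u = tr K = 1. Hence the eigenvalues of I - K are 1 (multiplicity 2) and 1 - (1) = 0, so det(I - K) = 0. (Direct check: I - K =
[[-4, -2, 0],
 [10, 5, 0],
 [-10, -4, 1]]
has determinant 0.) So 1 is an eigenvalue of K and (I - K) is not invertible. The finite-dimensional Fredholm alternative says: either (I - K) is invertible, or ker(I - K) ≠ {0} and then range(I - K) = ker((I - K)^*)^⊥, with dim ker(I - K) = dim ker((I - K)^*). We are in the second case, so we need both kernels. Kernel of I - K: (I - K) u = u - u (v·u) = u - u = 0, so ker(I - K) = span{u} = span{(1, -2, 2)} (it is exactly 1-dimensional because rank(I - K) = 2). Kernel of the adjoint: K is real, so (I - K)^* = I - K^T = I - v u^T, and (I - v u^T) v = v - v (u·v) = 0; hence ker((I - K)^*) = span{v} = span{(5, 2, 0)}. Therefore (I - K) x = y is solvable iff <y, v> = 0, i.e. iff 5y_1 + 2y_2 = 0. When this holds, K y = u (v·y) = 0, so (I - K) y = y and x = y is a particular solution; the full solution set is the line x = y + c·u = y + c·(1, -2, 2), c ∈ C.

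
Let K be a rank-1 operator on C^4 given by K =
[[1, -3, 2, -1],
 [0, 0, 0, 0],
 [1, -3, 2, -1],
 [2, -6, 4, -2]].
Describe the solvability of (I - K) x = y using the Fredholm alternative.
(I - K) is singular (det(I - K) = 0, i.e. 1 ∈ sigma(K)). (I - K) x = y is solvable iff y ⊥ ker((I - K)^*) = span{(1, -3, 2, -1)}, i.e. iff y_1 - 3y_2 + 2y_3 - y_4 = 0. When solvable, the solutions are x = y + c·(1, 0, 1, 2), c arbitrary (ker(I - K) = span{(1, 0, 1, 2)}, dimension 1).

K has rank 1, so it is an outer product K = u v^T: every row of K is a multiple of one row vector. Reading off the entries, u = (1, 0, 1, 2) and v = (1, -3, 2, -1) (row i of K equals u_i·v^T). A rank-one matrix u v^T satisfies K u = u (v·u) and kills the (3)-dimensional subspace v^⊥, so its characteristic polynomial is lambda^3 (lambda - v·u) with v·u = tr K = 1. Hence the eigenvalues of I - K are 1 (multiplicity 3) and 1 - (1) = 0, so det(I - K) = 0. (Direct check: I - K =
[[0, 3, -2, 1],
 [0, 1, 0, 0],
 [-1, 3, -1, 1],
 [-2, 6, -4, 3]]
has determinant 0.) So 1 is an eigenvalue of K and (I - K) is not invertible. The finite-dimensional Fredholm alternative says: either (I - K) is invertible, or ker(I - K) ≠ {0} and then range(I - K) = ker((I - K)^*)^⊥, with dim ker(I - K) = dim ker((I - K)^*). We are in the second case, so we need both kernels. Kernel of I - K: (I - K) u = u - u (v·u) = u - u = 0, so ker(I - K) = span{u} = span{(1, 0, 1, 2)} (it is exactly 1-dimensional because rank(I - K) = 3). Kernel of the adjoint: K is real, so (I - K)^* = I - K^T = I - v u^T, and (I - v u^T) v = v - v (u·v) = 0; hence ker((I - K)^*) = span{v} = span{(1, -3, 2, -1)}. Therefore (I - K) x = y is solvable iff <y, v> = 0, i.e. iff y_1 - 3y_2 + 2y_3 - y_4 = 0. When this holds, K y = u (v·y) = 0, so (I - K) y = y and x = y is a particular solution; the full solution set is the line x = y + c·u = y + c·(1, 0, 1, 2), c ∈ C.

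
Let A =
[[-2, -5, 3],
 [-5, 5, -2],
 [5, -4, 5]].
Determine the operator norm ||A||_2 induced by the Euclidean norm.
||A||_2 ≈ 11.2809 (= sqrt(largest eigenvalue of A^T A))

||A||_2 = sigma_max(A) = sqrt(lambda_max(A^T A)). Form the symmetric matrix M = A^T A =
[[54, -35, 29],
 [-35, 66, -45],
 [29, -45, 38]].
Its characteristic polynomial (trace, sum of principal 2x2 minors, determinant of M give the coefficients) is
  p(λ) = det(λ I - M) = λ^3 - 158λ^2 + 4033λ - 15376.
No integer candidate from the rational root theorem (±divisors of 15376) is a root, so the roots are irrational. The cubic discriminant is Δ = 71039368000 > 0, so there are three distinct real roots. p(4) = -1708 and p(5) = 964 have opposite signs, so a root lies in (4, 5); Newton's method refines it to λ ≈ 4.6266. p(26) = 250 and p(27) = -1984 have opposite signs, so a root lies in (26, 27); Newton's method refines it to λ ≈ 26.1155. p(127) = -3184 and p(128) = 9328 have opposite signs, so a root lies in (127, 128); Newton's method refines it to λ ≈ 127.2579. Check (Vieta): the three roots sum to 158, matching tr M = 158.
So the eigenvalues of A^T A are ≈ 4.6266, 26.1155, 127.2579 (all ≥ 0, as they must be for A^T A). The largest is λ_max ≈ 127.2579, hence ||A||_2 = sqrt(λ_max) ≈ 11.2809.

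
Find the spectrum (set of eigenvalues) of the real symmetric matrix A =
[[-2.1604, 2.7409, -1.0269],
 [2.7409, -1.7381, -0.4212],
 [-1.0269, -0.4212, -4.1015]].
sigma(A) ≈ {-5, -4, 1}

A is real symmetric, so its spectrum consists of real eigenvalues. Expanding the characteristic polynomial of the displayed matrix gives
  det(λ I - A) = p(λ) = λ^3 + (8)λ^2 + (11)λ + (-19.9987).
Solving p(λ) = 0 yields eigenvalues ≈ -5, -4, 1. (A is shown rounded to 4 decimals, so these recover the underlying integer eigenvalues to within that precision.)
Verification: the trace of A = -8 equals the sum of eigenvalues -8, and det(A) ≈ 19.9987 matches the eigenvalue product 20.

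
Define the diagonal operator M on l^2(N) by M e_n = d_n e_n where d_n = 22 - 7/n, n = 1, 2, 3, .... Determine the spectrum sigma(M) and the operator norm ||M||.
sigma(M) = {22 - 7/n : n ≥ 1} ∪ {22}; ||M|| = 22

A bounded diagonal operator on l^2 with diagonal entries d_n has spectrum equal to the closure of {d_n : n ≥ 1}: every d_n is an eigenvalue (with eigenvector e_n), so {d_n} ⊂ sigma(M); the spectrum is closed, so its closure is too; and for lambda not in the closure, (M - lambda I) has bounded inverse (the diagonal entries 1/(d_n - lambda) are bounded). For our sequence d_n = 22 - 7/n, n = 1, 2, 3, ...:
  - {d_n} = {22 - 7/n : n ≥ 1}; the only limit point is 22
  - closure = {22 - 7/n : n ≥ 1} ∪ {22}
For the norm: a diagonal operator has ||M|| = sup_n |d_n|. Here d_n = 22 - 7/n increases monotonically from d_1 = 15 toward 22, with all terms in [15, 22); so sup_n |d_n| = 22 (the supremum is the limit, not attained). So ||M|| = 22.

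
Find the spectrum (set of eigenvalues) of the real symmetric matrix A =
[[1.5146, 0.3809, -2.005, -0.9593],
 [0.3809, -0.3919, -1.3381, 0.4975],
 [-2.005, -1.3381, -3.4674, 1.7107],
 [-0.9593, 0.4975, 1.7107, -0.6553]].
sigma(A) ≈ {-5, -1, 0, 3}

A is real symmetric, so its spectrum consists of real eigenvalues. Expanding the characteristic polynomial of the displayed matrix gives
  det(λ I - A) = p(λ) = λ^4 + (3)λ^3 + (-13)λ^2 + (-15)λ + (0).
Solving p(λ) = 0 yields eigenvalues ≈ -5, -1, 0, 3. (A is shown rounded to 4 decimals, so these recover the underlying integer eigenvalues to within that precision.)
Verification: the trace of A = -3 equals the sum of eigenvalues -3, and det(A) ≈ 0.0006 matches the eigenvalue product 0.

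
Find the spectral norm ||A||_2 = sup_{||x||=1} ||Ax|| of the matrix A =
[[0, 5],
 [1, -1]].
||A||_2 = sqrt((27 + sqrt(629))/2) ≈ 5.1029 (= sqrt(largest eigenvalue of A^T A))

||A||_2 = sigma_max(A) = sqrt(lambda_max(A^T A)). Form the symmetric matrix M = A^T A =
[[1, -1],
 [-1, 26]].
Its characteristic polynomial (trace, determinant of M give the coefficients) is
  p(λ) = det(λ I - M) = λ^2 - 27λ + 25.
For λ^2 - 27λ + 25 the discriminant is 629. It is nonnegative but not a perfect square, so the roots are real and irrational: λ = (27 ± sqrt(629))/2 ≈ 26.0399, 0.9601.
So the eigenvalues of A^T A are ≈ 0.9601, 26.0399 (all ≥ 0, as they must be for A^T A). The largest is λ_max = (27 + sqrt(629))/2 ≈ 26.0399, hence ||A||_2 = sqrt(λ_max) = sqrt((27 + sqrt(629))/2) ≈ 5.1029.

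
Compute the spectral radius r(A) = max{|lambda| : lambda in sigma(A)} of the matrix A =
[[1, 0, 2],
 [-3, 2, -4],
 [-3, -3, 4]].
r(A) ≈ 6.3848

The eigenvalues of A are the roots of its characteristic polynomial. With M = A (coefficients from the trace, the sum of principal 2x2 minors, and det A):
  p(λ) = det(λ I - M) = λ^3 - 7λ^2 + 8λ - 26.
No integer candidate from the rational root theorem (±divisors of 26) is a root, so the roots are irrational. The cubic discriminant is Δ = -26628 < 0, so there is one real root and a complex-conjugate pair. p(6) = -14 and p(7) = 30 have opposite signs, so a root lies in (6, 7); Newton's method refines it to λ ≈ 6.3848. Dividing out (λ - (6.3848)) leaves approximately λ^2 - 0.6152λ + 4.0722. For λ^2 - 0.6152λ + 4.0722 the discriminant is -15.9102. It is negative, so the remaining roots are the complex-conjugate pair λ ≈ 0.3076 ± 1.9944i. Their product equals the constant term, so |λ|^2 ≈ 4.0722 and |λ| ≈ 2.018.
Thus the eigenvalues (to 4 decimals) are 6.3848 (modulus 6.3848); 0.3076 ± 1.9944i (modulus 2.018). The spectral radius is the largest modulus: r(A) ≈ 6.3848. (Cross-check: r(A) ≤ ||A||_2 ≈ 6.8973; equality holds whenever A is normal, though it can also hold for some non-normal A.)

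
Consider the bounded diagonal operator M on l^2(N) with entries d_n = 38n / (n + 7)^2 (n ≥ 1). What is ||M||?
||M|| = 19/14 (attained at n = 7)

For M diagonal, ||M|| = sup_n |d_n|. Treat f(x) = 38x / (x + 7)^2 for real x > 0. By the quotient rule, f'(x) = 38(7 - x)/(x + 7)^3, which is positive for x < 7 and negative for x > 7. So f has a unique maximum at x = 7, and since 7 is a positive integer, the supremum over n ≥ 1 is attained at n = 7: d_7 = 38·7/(7 + 7)^2 = 38·7/196 = 19/14. Hence ||M|| = 19/14.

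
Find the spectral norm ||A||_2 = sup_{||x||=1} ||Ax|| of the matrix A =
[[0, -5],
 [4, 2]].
||A||_2 = sqrt((45 + sqrt(425))/2) ≈ 5.7278 (= sqrt(largest eigenvalue of A^T A))

||A||_2 = sigma_max(A) = sqrt(lambda_max(A^T A)). Form the symmetric matrix M = A^T A =
[[16, 8],
 [8, 29]].
Its characteristic polynomial (trace, determinant of M give the coefficients) is
  p(λ) = det(λ I - M) = λ^2 - 45λ + 400.
For λ^2 - 45λ + 400 the discriminant is 425. It is nonnegative but not a perfect square, so the roots are real and irrational: λ = (45 ± sqrt(425))/2 ≈ 32.8078, 12.1922.
So the eigenvalues of A^T A are ≈ 12.1922, 32.8078 (all ≥ 0, as they must be for A^T A). The largest is λ_max = (45 + sqrt(425))/2 ≈ 32.8078, hence ||A||_2 = sqrt(λ_max) = sqrt((45 + sqrt(425))/2) ≈ 5.7278.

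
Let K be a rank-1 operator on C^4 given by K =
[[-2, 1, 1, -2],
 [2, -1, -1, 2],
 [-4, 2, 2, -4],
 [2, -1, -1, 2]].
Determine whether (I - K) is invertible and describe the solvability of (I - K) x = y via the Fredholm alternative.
(I - K) is singular (det(I - K) = 0, i.e. 1 ∈ sigma(K)). (I - K) x = y is solvable iff y ⊥ ker((I - K)^*) = span{(-2, 1, 1, -2)}, i.e. iff -2y_1 + y_2 + y_3 - 2y_4 = 0. When solvable, the solutions are x = y + c·(1, -1, 2, -1), c arbitrary (ker(I - K) = span{(1, -1, 2, -1)}, dimension 1).

K has rank 1, so it is an outer product K = u v^T: every row of K is a multiple of one row vector. Reading off the entries, u = (1, -1, 2, -1) and v = (-2, 1, 1, -2) (row i of K equals u_i·v^T). A rank-one matrix u v^T satisfies K u = u (v·u) and kills the (3)-dimensional subspace v^⊥, so its characteristic polynomial is lambda^3 (lambda - v·u) with v·u = tr K = 1. Hence the eigenvalues of I - K are 1 (multiplicity 3) and 1 - (1) = 0, so det(I - K) = 0. (Direct check: I - K =
[[3, -1, -1, 2],
 [-2, 2, 1, -2],
 [4, -2, -1, 4],
 [-2, 1, 1, -1]]
has determinant 0.) So 1 is an eigenvalue of K and (I - K) is not invertible. The finite-dimensional Fredholm alternative says: either (I - K) is invertible, or ker(I - K) ≠ {0} and then range(I - K) = ker((I - K)^*)^⊥, with dim ker(I - K) = dim ker((I - K)^*). We are in the second case, so we need both kernels. Kernel of I - K: (I - K) u = u - u (v·u) = u - u = 0, so ker(I - K) = span{u} = span{(1, -1, 2, -1)} (it is exactly 1-dimensional because rank(I - K) = 3). Kernel of the adjoint: K is real, so (I - K)^* = I - K^T = I - v u^T, and (I - v u^T) v = v - v (u·v) = 0; hence ker((I - K)^*) = span{v} = span{(-2, 1, 1, -2)}. Therefore (I - K) x = y is solvable iff <y, v> = 0, i.e. iff -2y_1 + y_2 + y_3 - 2y_4 = 0. When this holds, K y = u (v·y) = 0, so (I - K) y = y and x = y is a particular solution; the full solution set is the line x = y + c·u = y + c·(1, -1, 2, -1), c ∈ C.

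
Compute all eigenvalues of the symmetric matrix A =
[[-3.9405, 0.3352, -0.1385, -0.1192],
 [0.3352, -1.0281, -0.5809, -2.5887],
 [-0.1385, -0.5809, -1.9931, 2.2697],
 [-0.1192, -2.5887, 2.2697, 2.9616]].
sigma(A) ≈ {-4, -3, -2, 5}

A is real symmetric, so its spectrum consists of real eigenvalues. Expanding the characteristic polynomial of the displayed matrix gives
  det(λ I - A) = p(λ) = λ^4 + (4)λ^3 + (-19)λ^2 + (-106)λ + (-120.001).
Solving p(λ) = 0 yields eigenvalues ≈ -4, -3, -2, 5. (A is shown rounded to 4 decimals, so these recover the underlying integer eigenvalues to within that precision.)
Verification: the trace of A = -4 equals the sum of eigenvalues -4, and det(A) ≈ -120.0010 matches the eigenvalue product -120.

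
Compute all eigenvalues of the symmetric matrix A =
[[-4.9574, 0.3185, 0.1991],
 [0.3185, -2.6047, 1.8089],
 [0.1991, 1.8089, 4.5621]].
sigma(A) ≈ {-5, -3, 5}

A is real symmetric, so its spectrum consists of real eigenvalues. Expanding the characteristic polynomial of the displayed matrix gives
  det(λ I - A) = p(λ) = λ^3 + (3)λ^2 + (-25)λ + (-75).
Solving p(λ) = 0 yields eigenvalues ≈ -5, -3, 5. (A is shown rounded to 4 decimals, so these recover the underlying integer eigenvalues to within that precision.)
Verification: the trace of A = -3 equals the sum of eigenvalues -3, and det(A) ≈ 74.9994 matches the eigenvalue product 75.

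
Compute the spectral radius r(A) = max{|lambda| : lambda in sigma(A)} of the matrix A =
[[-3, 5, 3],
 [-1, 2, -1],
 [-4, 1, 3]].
r(A) ≈ 3.4399

The eigenvalues of A are the roots of its characteristic polynomial. With M = A (coefficients from the trace, the sum of principal 2x2 minors, and det A):
  p(λ) = det(λ I - M) = λ^3 - 2λ^2 + 9λ - 35.
No integer candidate from the rational root theorem (±divisors of 35) is a root, so the roots are irrational. The cubic discriminant is Δ = -25447 < 0, so there is one real root and a complex-conjugate pair. p(2) = -17 and p(3) = 1 have opposite signs, so a root lies in (2, 3); Newton's method refines it to λ ≈ 2.9578. Dividing out (λ - (2.9578)) leaves approximately λ^2 + 0.9578λ + 11.833. For λ^2 + 0.9578λ + 11.833 the discriminant is -46.4148. It is negative, so the remaining roots are the complex-conjugate pair λ ≈ -0.4789 ± 3.4064i. Their product equals the constant term, so |λ|^2 ≈ 11.833 and |λ| ≈ 3.4399.
Thus the eigenvalues (to 4 decimals) are 2.9578 (modulus 2.9578); -0.4789 ± 3.4064i (modulus 3.4399). The spectral radius is the largest modulus: r(A) ≈ 3.4399. (Cross-check: r(A) ≤ ||A||_2 ≈ 7.9717; equality holds whenever A is normal, though it can also hold for some non-normal A.)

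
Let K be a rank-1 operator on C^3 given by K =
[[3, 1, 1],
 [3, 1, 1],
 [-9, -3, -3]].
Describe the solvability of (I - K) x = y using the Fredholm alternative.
(I - K) is singular (det(I - K) = 0, i.e. 1 ∈ sigma(K)). (I - K) x = y is solvable iff y ⊥ ker((I - K)^*) = span{(3, 1, 1)}, i.e. iff 3y_1 + y_2 + y_3 = 0. When solvable, the solutions are x = y + c·(1, 1, -3), c arbitrary (ker(I - K) = span{(1, 1, -3)}, dimension 1).

K has rank 1, so it is an outer product K = u v^T: every row of K is a multiple of one row vector. Reading off the entries, u = (1, 1, -3) and v = (3, 1, 1) (row i of K equals u_i·v^T). A rank-one matrix u v^T satisfies K u = u (v·u) and kills the (2)-dimensional subspace v^⊥, so its characteristic polynomial is lambda^2 (lambda - v·u) with v·u = tr K = 1. Hence the eigenvalues of I - K are 1 (multiplicity 2) and 1 - (1) = 0, so det(I - K) = 0. (Direct check: I - K =
[[-2, -1, -1],
 [-3, 0, -1],
 [9, 3, 4]]
has determinant 0.) So 1 is an eigenvalue of K and (I - K) is not invertible. The finite-dimensional Fredholm alternative says: either (I - K) is invertible, or ker(I - K) ≠ {0} and then range(I - K) = ker((I - K)^*)^⊥, with dim ker(I - K) = dim ker((I - K)^*). We are in the second case, so we need both kernels. Kernel of I - K: (I - K) u = u - u (v·u) = u - u = 0, so ker(I - K) = span{u} = span{(1, 1, -3)} (it is exactly 1-dimensional because rank(I - K) = 2). Kernel of the adjoint: K is real, so (I - K)^* = I - K^T = I - v u^T, and (I - v u^T) v = v - v (u·v) = 0; hence ker((I - K)^*) = span{v} = span{(3, 1, 1)}. Therefore (I - K) x = y is solvable iff <y, v> = 0, i.e. iff 3y_1 + y_2 + y_3 = 0. When this holds, K y = u (v·y) = 0, so (I - K) y = y and x = y is a particular solution; the full solution set is the line x = y + c·u = y + c·(1, 1, -3), c ∈ C.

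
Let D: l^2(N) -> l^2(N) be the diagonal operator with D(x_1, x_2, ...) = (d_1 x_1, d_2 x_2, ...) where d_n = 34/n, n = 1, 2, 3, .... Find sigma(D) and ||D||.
sigma(D) = {34/n : n ≥ 1} ∪ {0}; ||D|| = 34

A bounded diagonal operator on l^2 with diagonal entries d_n has spectrum equal to the closure of {d_n : n ≥ 1}: every d_n is an eigenvalue (with eigenvector e_n), so {d_n} ⊂ sigma(D); the spectrum is closed, so its closure is too; and for lambda not in the closure, (D - lambda I) has bounded inverse (the diagonal entries 1/(d_n - lambda) are bounded). For our sequence d_n = 34/n, n = 1, 2, 3, ...:
  - {d_n} = {34/n : n ≥ 1}; the only limit point is 0
  - closure = {34/n : n ≥ 1} ∪ {0}
For the norm: a diagonal operator has ||D|| = sup_n |d_n|. Here d_n = 34/n is positive and decreasing, so sup_n |d_n| = d_1 = 34. So ||D|| = 34.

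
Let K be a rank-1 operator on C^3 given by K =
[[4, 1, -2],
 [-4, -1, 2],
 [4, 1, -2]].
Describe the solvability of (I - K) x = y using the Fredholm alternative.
(I - K) is singular (det(I - K) = 0, i.e. 1 ∈ sigma(K)). (I - K) x = y is solvable iff y ⊥ ker((I - K)^*) = span{(4, 1, -2)}, i.e. iff 4y_1 + y_2 - 2y_3 = 0. When solvable, the solutions are x = y + c·(1, -1, 1), c arbitrary (ker(I - K) = span{(1, -1, 1)}, dimension 1).

K has rank 1, so it is an outer product K = u v^T: every row of K is a multiple of one row vector. Reading off the entries, u = (1, -1, 1) and v = (4, 1, -2) (row i of K equals u_i·v^T). A rank-one matrix u v^T satisfies K u = u (v·u) and kills the (2)-dimensional subspace v^⊥, so its characteristic polynomial is lambda^2 (lambda - v·u) with v·u = tr K = 1. Hence the eigenvalues of I - K are 1 (multiplicity 2) and 1 - (1) = 0, so det(I - K) = 0. (Direct check: I - K =
[[-3, -1, 2],
 [4, 2, -2],
 [-4, -1, 3]]
has determinant 0.) So 1 is an eigenvalue of K and (I - K) is not invertible. The finite-dimensional Fredholm alternative says: either (I - K) is invertible, or ker(I - K) ≠ {0} and then range(I - K) = ker((I - K)^*)^⊥, with dim ker(I - K) = dim ker((I - K)^*). We are in the second case, so we need both kernels. Kernel of I - K: (I - K) u = u - u (v·u) = u - u = 0, so ker(I - K) = span{u} = span{(1, -1, 1)} (it is exactly 1-dimensional because rank(I - K) = 2). Kernel of the adjoint: K is real, so (I - K)^* = I - K^T = I - v u^T, and (I - v u^T) v = v - v (u·v) = 0; hence ker((I - K)^*) = span{v} = span{(4, 1, -2)}. Therefore (I - K) x = y is solvable iff <y, v> = 0, i.e. iff 4y_1 + y_2 - 2y_3 = 0. When this holds, K y = u (v·y) = 0, so (I - K) y = y and x = y is a particular solution; the full solution set is the line x = y + c·u = y + c·(1, -1, 1), c ∈ C.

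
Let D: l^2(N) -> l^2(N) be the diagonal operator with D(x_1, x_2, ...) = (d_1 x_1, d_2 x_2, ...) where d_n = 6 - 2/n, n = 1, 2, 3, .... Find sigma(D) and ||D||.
sigma(D) = {6 - 2/n : n ≥ 1} ∪ {6}; ||D|| = 6

A bounded diagonal operator on l^2 with diagonal entries d_n has spectrum equal to the closure of {d_n : n ≥ 1}: every d_n is an eigenvalue (with eigenvector e_n), so {d_n} ⊂ sigma(D); the spectrum is closed, so its closure is too; and for lambda not in the closure, (D - lambda I) has bounded inverse (the diagonal entries 1/(d_n - lambda) are bounded). For our sequence d_n = 6 - 2/n, n = 1, 2, 3, ...:
  - {d_n} = {6 - 2/n : n ≥ 1}; the only limit point is 6
  - closure = {6 - 2/n : n ≥ 1} ∪ {6}
For the norm: a diagonal operator has ||D|| = sup_n |d_n|. Here d_n = 6 - 2/n increases monotonically from d_1 = 4 toward 6, with all terms in [4, 6); so sup_n |d_n| = 6 (the supremum is the limit, not attained). So ||D|| = 6.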